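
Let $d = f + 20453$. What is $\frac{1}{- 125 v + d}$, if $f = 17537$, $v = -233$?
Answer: $\frac{1}{67115} \approx 1.49 \cdot 10^{-5}$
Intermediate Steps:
$d = 37990$ ($d = 17537 + 20453 = 37990$)
$\frac{1}{- 125 v + d} = \frac{1}{\left(-125\right) \left(-233\right) + 37990} = \frac{1}{29125 + 37990} = \frac{1}{67115}$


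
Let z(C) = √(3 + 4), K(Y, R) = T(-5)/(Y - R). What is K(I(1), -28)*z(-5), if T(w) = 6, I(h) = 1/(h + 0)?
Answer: 6*√7/29 ≈ 0.54740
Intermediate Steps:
I(h) = 1/h
K(Y, R) = 6/(Y - R)
z(C) = √7
K(I(1), -28)*z(-5) = (-6/(-28 - 1/1))*√7 = (-6/(-28 - 1*1))*√7 = (-6/(-28 - 1))*√7 = (-6/(-29))*√7 = (-6*(-1/29))*√7 = 6*√7/29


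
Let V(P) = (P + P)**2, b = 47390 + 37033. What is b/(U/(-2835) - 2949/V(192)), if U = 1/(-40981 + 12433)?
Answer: -27986557437296640/6629804999 ≈ -4.2213e+6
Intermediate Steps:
b = 84423
V(P) = 4*P**2 (V(P) = (2*P)**2 = 4*P**2)
U = -1/28548 (U = 1/(-28548) = -1/28548 ≈ -3.5029e-5)
b/(U/(-2835) - 2949/V(192)) = 84423/(-1/28548/(-2835) - 2949/(4*192**2)) = 84423/(-1/28548*(-1/2835) - 2949/(4*36864)) = 84423/(1/80933580 - 2949/147456) = 84423/(1/80933580 - 2949*1/147456) = 84423/(1/80933580 - 983/49152) = 84423/(-6629804999/331503943680) = 84423*(-331503943680/6629804999) = -27986557437296640/6629804999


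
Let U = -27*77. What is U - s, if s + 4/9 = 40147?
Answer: -380030/9 ≈ -42226.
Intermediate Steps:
s = 361319/9 (s = -4/9 + 40147 = 361319/9 ≈ 40147.)
U = -2079
U - s = -2079 - 1*361319/9 = -2079 - 361319/9 = -380030/9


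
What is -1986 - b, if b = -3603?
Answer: 1617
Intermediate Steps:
-1986 - b = -1986 - 1*(-3603) = -1986 + 3603 = 1617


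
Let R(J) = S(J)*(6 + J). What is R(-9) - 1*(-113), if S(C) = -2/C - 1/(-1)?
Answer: 328/3 ≈ 109.33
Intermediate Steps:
S(C) = 1 - 2/C (S(C) = -2/C - 1*(-1) = -2/C + 1 = 1 - 2/C)
R(J) = (-2 + J)*(6 + J)/J (R(J) = ((-2 + J)/J)*(6 + J) = (-2 + J)*(6 + J)/J)
R(-9) - 1*(-113) = (4 - 9 - 12/(-9)) - 1*(-113) = (4 - 9 - 12*(-⅑)) + 113 = (4 - 9 + 4/3) + 113 = -11/3 + 113 = 328/3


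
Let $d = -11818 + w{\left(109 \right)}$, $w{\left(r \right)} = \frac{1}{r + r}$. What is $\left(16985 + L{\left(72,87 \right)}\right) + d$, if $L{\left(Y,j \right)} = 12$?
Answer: $\frac{1129023}{218} \approx 5179.0$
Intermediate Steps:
$w{\left(r \right)} = \frac{1}{2 r}$
$d = - \frac{2576323}{218}$ ($d = -11818 + \frac{1}{2 \cdot 109} = -11818 + \frac{1}{2} \cdot \frac{1}{109} = -11818 + \frac{1}{218} = - \frac{2576323}{218} \approx -11818.0$)
$\left(16985 + L{\left(72,87 \right)}\right) + d = \left(16985 + 12\right) - \frac{2576323}{218} = 16997 - \frac{2576323}{218} = \frac{1129023}{218}$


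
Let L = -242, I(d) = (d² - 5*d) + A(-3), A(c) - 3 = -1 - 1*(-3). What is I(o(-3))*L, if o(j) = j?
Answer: -7018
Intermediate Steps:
A(c) = 5 (A(c) = 3 + (-1 - 1*(-3)) = 3 + (-1 + 3) = 3 + 2 = 5)
I(d) = 5 + d² - 5*d (I(d) = (d² - 5*d) + 5 = 5 + d² - 5*d)
I(o(-3))*L = (5 + (-3)² - 5*(-3))*(-242) = (5 + 9 + 15)*(-242) = 29*(-242) = -7018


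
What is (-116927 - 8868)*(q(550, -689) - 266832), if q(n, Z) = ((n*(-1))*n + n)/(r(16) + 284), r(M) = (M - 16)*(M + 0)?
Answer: 4785382564605/142 ≈ 3.3700e+10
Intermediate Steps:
r(M) = M*(-16 + M) (r(M) = (-16 + M)*M = M*(-16 + M))
q(n, Z) = -n²/284 + n/284 (q(n, Z) = ((n*(-1))*n + n)/(16*(-16 + 16) + 284) = ((-n)*n + n)/(16*0 + 284) = (-n² + n)/(0 + 284) = (n - n²)/284 = (n - n²)*(1/284) = -n²/284 + n/284)
(-116927 - 8868)*(q(550, -689) - 266832) = (-116927 - 8868)*((1/284)*550*(1 - 1*550) - 266832) = -125795*((1/284)*550*(1 - 550) - 266832) = -125795*((1/284)*550*(-549) - 266832) = -125795*(-150975/142 - 266832) = -125795*(-38041119/142) = 4785382564605/142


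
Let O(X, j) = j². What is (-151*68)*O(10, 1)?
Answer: -10268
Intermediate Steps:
(-151*68)*O(10, 1) = -151*68*1² = -10268*1 = -10268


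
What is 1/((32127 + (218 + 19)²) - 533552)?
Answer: -1/445256 ≈ -2.2459e-6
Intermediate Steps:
1/((32127 + (218 + 19)²) - 533552) = 1/((32127 + 237²) - 533552) = 1/((32127 + 56169) - 533552) = 1/(88296 - 533552) = 1/(-445256) = -1/445256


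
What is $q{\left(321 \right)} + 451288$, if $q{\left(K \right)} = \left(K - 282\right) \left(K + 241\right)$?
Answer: $473206$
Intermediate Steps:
$q{\left(K \right)} = \left(-282 + K\right) \left(241 + K\right)$
$q{\left(321 \right)} + 451288 = \left(-67962 + 321^{2} - 13161\right) + 451288 = \left(-67962 + 103041 - 13161\right) + 451288 = 21918 + 451288 = 473206$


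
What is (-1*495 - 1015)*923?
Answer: -1393730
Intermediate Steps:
(-1*495 - 1015)*923 = (-495 - 1015)*923 = -1510*923 = -1393730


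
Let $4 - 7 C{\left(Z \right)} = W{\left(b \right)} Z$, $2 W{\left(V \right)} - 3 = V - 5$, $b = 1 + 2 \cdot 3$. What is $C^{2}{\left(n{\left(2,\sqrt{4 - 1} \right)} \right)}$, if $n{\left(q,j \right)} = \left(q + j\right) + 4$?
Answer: $\frac{559}{196} + \frac{55 \sqrt{3}}{49} \approx 4.7962$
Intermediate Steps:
$b = 7$ ($b = 1 + 6 = 7$)
$W{\left(V \right)} = -1 + \frac{V}{2}$ ($W{\left(V \right)} = \frac{3}{2} + \frac{V - 5}{2} = \frac{3}{2} + \frac{-5 + V}{2} = \frac{3}{2} + \left(- \frac{5}{2} + \frac{V}{2}\right) = -1 + \frac{V}{2}$)
$n{\left(q,j \right)} = 4 + j + q$ ($n{\left(q,j \right)} = \left(j + q\right) + 4 = 4 + j + q$)
$C{\left(Z \right)} = \frac{4}{7} - \frac{5 Z}{14}$ ($C{\left(Z \right)} = \frac{4}{7} - \frac{\left(-1 + \frac{1}{2} \cdot 7\right) Z}{7} = \frac{4}{7} - \frac{\left(-1 + \frac{7}{2}\right) Z}{7} = \frac{4}{7} - \frac{\frac{5}{2} Z}{7} = \frac{4}{7} - \frac{5 Z}{14}$)
$C^{2}{\left(n{\left(2,\sqrt{4 - 1} \right)} \right)} = \left(\frac{4}{7} - \frac{5 \left(4 + \sqrt{4 - 1} + 2\right)}{14}\right)^{2} = \left(\frac{4}{7} - \frac{5 \left(4 + \sqrt{3} + 2\right)}{14}\right)^{2} = \left(\frac{4}{7} - \frac{5 \left(6 + \sqrt{3}\right)}{14}\right)^{2} = \left(\frac{4}{7} - \left(\frac{15}{7} + \frac{5 \sqrt{3}}{14}\right)\right)^{2} = \left(- \frac{11}{7} - \frac{5 \sqrt{3}}{14}\right)^{2}$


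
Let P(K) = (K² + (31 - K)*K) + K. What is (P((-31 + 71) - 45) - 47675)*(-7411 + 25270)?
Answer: -854285265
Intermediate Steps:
P(K) = K + K² + K*(31 - K) (P(K) = (K² + K*(31 - K)) + K = K + K² + K*(31 - K))
(P((-31 + 71) - 45) - 47675)*(-7411 + 25270) = (32*((-31 + 71) - 45) - 47675)*(-7411 + 25270) = (32*(40 - 45) - 47675)*17859 = (32*(-5) - 47675)*17859 = (-160 - 47675)*17859 = -47835*17859 = -854285265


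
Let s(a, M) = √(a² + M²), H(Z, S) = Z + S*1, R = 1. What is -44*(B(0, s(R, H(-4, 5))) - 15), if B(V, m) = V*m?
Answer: 660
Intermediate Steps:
H(Z, S) = S + Z (H(Z, S) = Z + S = S + Z)
s(a, M) = √(M² + a²)
-44*(B(0, s(R, H(-4, 5))) - 15) = -44*(0*√((5 - 4)² + 1²) - 15) = -44*(0*√(1² + 1) - 15) = -44*(0*√(1 + 1) - 15) = -44*(0*√2 - 15) = -44*(0 - 15) = -44*(-15) = 660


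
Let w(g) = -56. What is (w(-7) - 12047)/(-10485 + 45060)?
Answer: -12103/34575 ≈ -0.35005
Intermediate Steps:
(w(-7) - 12047)/(-10485 + 45060) = (-56 - 12047)/(-10485 + 45060) = -12103/34575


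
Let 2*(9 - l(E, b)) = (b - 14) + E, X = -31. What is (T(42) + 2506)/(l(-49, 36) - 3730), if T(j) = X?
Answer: -990/1483 ≈ -0.66757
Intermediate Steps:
l(E, b) = 16 - E/2 - b/2 (l(E, b) = 9 - ((b - 14) + E)/2 = 9 - ((-14 + b) + E)/2 = 9 - (-14 + E + b)/2 = 9 + (7 - E/2 - b/2) = 16 - E/2 - b/2)
T(j) = -31
(T(42) + 2506)/(l(-49, 36) - 3730) = (-31 + 2506)/((16 - 1/2*(-49) - 1/2*36) - 3730) = 2475/((16 + 49/2 - 18) - 3730) = 2475/(45/2 - 3730) = 2475/(-7415/2) = 2475*(-2/7415) = -990/1483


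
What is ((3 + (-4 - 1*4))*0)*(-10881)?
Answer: 0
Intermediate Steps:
((3 + (-4 - 1*4))*0)*(-10881) = ((3 + (-4 - 4))*0)*(-10881) = ((3 - 8)*0)*(-10881) = -5*0*(-10881) = 0*(-10881) = 0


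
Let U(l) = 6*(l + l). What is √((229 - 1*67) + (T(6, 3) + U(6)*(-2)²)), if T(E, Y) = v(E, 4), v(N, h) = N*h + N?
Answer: 4*√30 ≈ 21.909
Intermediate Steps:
U(l) = 12*l (U(l) = 6*(2*l) = 12*l)
v(N, h) = N + N*h
T(E, Y) = 5*E (T(E, Y) = E*(1 + 4) = E*5 = 5*E)
√((229 - 1*67) + (T(6, 3) + U(6)*(-2)²)) = √((229 - 1*67) + (5*6 + (12*6)*(-2)²)) = √((229 - 67) + (30 + 72*4)) = √(162 + (30 + 288)) = √(162 + 318) = √480 = 4*√30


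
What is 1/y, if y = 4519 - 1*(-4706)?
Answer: 1/9225 ≈ 0.00010840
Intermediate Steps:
y = 9225 (y = 4519 + 4706 = 9225)
1/y = 1/9225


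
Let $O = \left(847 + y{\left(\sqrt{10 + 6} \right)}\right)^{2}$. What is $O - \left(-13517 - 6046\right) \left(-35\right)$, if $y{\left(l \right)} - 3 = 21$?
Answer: $73936$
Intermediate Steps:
$y{\left(l \right)} = 24$ ($y{\left(l \right)} = 3 + 21 = 24$)
$O = 758641$ ($O = \left(847 + 24\right)^{2} = 871^{2} = 758641$)
$O - \left(-13517 - 6046\right) \left(-35\right) = 758641 - \left(-13517 - 6046\right) \left(-35\right) = 758641 - \left(-19563\right) \left(-35\right) = 758641 - 684705 = 73936$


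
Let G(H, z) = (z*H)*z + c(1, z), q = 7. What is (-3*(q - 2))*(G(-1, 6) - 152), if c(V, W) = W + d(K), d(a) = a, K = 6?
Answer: 2640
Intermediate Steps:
c(V, W) = 6 + W (c(V, W) = W + 6 = 6 + W)
G(H, z) = 6 + z + H*z² (G(H, z) = (z*H)*z + (6 + z) = (H*z)*z + (6 + z) = H*z² + (6 + z) = 6 + z + H*z²)
(-3*(q - 2))*(G(-1, 6) - 152) = (-3*(7 - 2))*((6 + 6 - 1*6²) - 152) = (-3*5)*((6 + 6 - 1*36) - 152) = -15*((6 + 6 - 36) - 152) = -15*(-24 - 152) = -15*(-176) = 2640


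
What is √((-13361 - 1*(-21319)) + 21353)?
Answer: √29311 ≈ 171.20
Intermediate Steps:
√((-13361 - 1*(-21319)) + 21353) = √((-13361 + 21319) + 21353) = √(7958 + 21353) = √29311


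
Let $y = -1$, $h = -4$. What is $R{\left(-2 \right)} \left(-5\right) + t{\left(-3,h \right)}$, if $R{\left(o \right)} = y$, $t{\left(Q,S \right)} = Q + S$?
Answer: $-2$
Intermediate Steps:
$R{\left(o \right)} = -1$
$R{\left(-2 \right)} \left(-5\right) + t{\left(-3,h \right)} = \left(-1\right) \left(-5\right) - 7 = 5 - 7 = -2$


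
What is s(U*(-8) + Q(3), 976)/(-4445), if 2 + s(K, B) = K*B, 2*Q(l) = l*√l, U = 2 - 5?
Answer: -3346/635 - 1464*√3/4445 ≈ -5.8398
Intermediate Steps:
U = -3
Q(l) = l^(3/2)/2 (Q(l) = (l*√l)/2 = l^(3/2)/2)
s(K, B) = -2 + B*K (s(K, B) = -2 + K*B = -2 + B*K)
s(U*(-8) + Q(3), 976)/(-4445) = (-2 + 976*(-3*(-8) + 3^(3/2)/2))/(-4445) = (-2 + 976*(24 + (3*√3)/2))*(-1/4445) = (-2 + 976*(24 + 3*√3/2))*(-1/4445) = (-2 + (23424 + 1464*√3))*(-1/4445) = (23422 + 1464*√3)*(-1/4445) = -3346/635 - 1464*√3/4445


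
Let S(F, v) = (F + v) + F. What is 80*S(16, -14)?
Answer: 1440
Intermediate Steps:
S(F, v) = v + 2*F
80*S(16, -14) = 80*(-14 + 2*16) = 80*(-14 + 32) = 80*18 = 1440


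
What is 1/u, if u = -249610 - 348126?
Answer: -1/597736 ≈ -1.6730e-6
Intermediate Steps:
u = -597736
1/u = 1/(-597736) = -1/597736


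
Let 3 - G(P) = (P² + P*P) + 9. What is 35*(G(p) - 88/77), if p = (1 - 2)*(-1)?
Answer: -320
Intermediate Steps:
p = 1 (p = -1*(-1) = 1)
G(P) = -6 - 2*P² (G(P) = 3 - ((P² + P*P) + 9) = 3 - ((P² + P²) + 9) = 3 - (2*P² + 9) = 3 - (9 + 2*P²) = 3 + (-9 - 2*P²) = -6 - 2*P²)
35*(G(p) - 88/77) = 35*((-6 - 2*1²) - 88/77) = 35*((-6 - 2*1) - 88*1/77) = 35*((-6 - 2) - 8/7) = 35*(-8 - 8/7) = 35*(-64/7) = -320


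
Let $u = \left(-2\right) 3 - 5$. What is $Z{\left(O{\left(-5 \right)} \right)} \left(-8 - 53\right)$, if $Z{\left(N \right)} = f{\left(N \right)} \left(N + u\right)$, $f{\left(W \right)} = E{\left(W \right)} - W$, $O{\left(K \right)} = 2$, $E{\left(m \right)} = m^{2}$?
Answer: $1098$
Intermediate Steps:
$f{\left(W \right)} = W^{2} - W$
$u = -11$ ($u = -6 - 5 = -11$)
$Z{\left(N \right)} = N \left(-1 + N\right) \left(-11 + N\right)$ ($Z{\left(N \right)} = N \left(-1 + N\right) \left(N - 11\right) = N \left(-1 + N\right) \left(-11 + N\right)$)
$Z{\left(O{\left(-5 \right)} \right)} \left(-8 - 53\right) = 2 \left(-1 + 2\right) \left(-11 + 2\right) \left(-8 - 53\right) = 2 \cdot 1 \left(-9\right) \left(-61\right) = \left(-18\right) \left(-61\right) = 1098$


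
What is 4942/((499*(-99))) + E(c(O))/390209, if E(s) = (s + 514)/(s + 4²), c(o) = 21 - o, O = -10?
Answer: -90608481721/906005596023 ≈ -0.10001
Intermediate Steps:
E(s) = (514 + s)/(16 + s) (E(s) = (514 + s)/(s + 16) = (514 + s)/(16 + s))
4942/((499*(-99))) + E(c(O))/390209 = 4942/((499*(-99))) + ((514 + (21 - 1*(-10)))/(16 + (21 - 1*(-10))))/390209 = 4942/(-49401) + ((514 + (21 + 10))/(16 + (21 + 10)))*(1/390209) = 4942*(-1/49401) + ((514 + 31)/(16 + 31))*(1/390209) = -4942/49401 + (545/47)*(1/390209) = -4942/49401 + 545/18339823 = -90608481721/906005596023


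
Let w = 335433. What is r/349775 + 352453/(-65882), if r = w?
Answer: -101180251169/23043876550 ≈ -4.3908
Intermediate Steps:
r = 335433
r/349775 + 352453/(-65882) = 335433/349775 + 352453/(-65882) = 335433*(1/349775) + 352453*(-1/65882) = 335433/349775 - 352453/65882 = -101180251169/23043876550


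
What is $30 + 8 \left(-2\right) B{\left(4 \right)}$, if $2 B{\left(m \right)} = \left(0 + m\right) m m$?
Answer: $-482$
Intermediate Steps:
$B{\left(m \right)} = \frac{m^{3}}{2}$ ($B{\left(m \right)} = \frac{\left(0 + m\right) m m}{2} = \frac{m m^{2}}{2} = \frac{m^{3}}{2}$)
$30 + 8 \left(-2\right) B{\left(4 \right)} = 30 + 8 \left(-2\right) \frac{4^{3}}{2} = 30 - 16 \cdot \frac{1}{2} \cdot 64 = 30 - 512 = -482$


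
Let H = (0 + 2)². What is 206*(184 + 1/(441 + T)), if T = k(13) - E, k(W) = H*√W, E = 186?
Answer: 2456876098/64817 - 824*√13/64817 ≈ 37905.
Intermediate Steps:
H = 4 (H = 2² = 4)
k(W) = 4*√W
T = -186 + 4*√13 (T = 4*√13 - 1*186 = 4*√13 - 186 = -186 + 4*√13 ≈ -171.58)
206*(184 + 1/(441 + T)) = 206*(184 + 1/(441 + (-186 + 4*√13))) = 206*(184 + 1/(255 + 4*√13)) = 37904 + 206/(255 + 4*√13)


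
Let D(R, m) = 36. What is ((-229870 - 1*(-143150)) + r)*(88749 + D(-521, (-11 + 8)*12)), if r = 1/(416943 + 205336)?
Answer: -4791196836732015/622279 ≈ -7.6994e+9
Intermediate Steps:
r = 1/622279 ≈ 1.6070e-6
((-229870 - 1*(-143150)) + r)*(88749 + D(-521, (-11 + 8)*12)) = ((-229870 - 1*(-143150)) + 1/622279)*(88749 + 36) = ((-229870 + 143150) + 1/622279)*88785 = (-86720 + 1/622279)*88785 = -53964034879/622279*88785 = -4791196836732015/622279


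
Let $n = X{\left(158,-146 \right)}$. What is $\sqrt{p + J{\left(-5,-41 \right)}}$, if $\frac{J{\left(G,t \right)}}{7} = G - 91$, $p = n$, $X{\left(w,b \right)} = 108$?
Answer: $2 i \sqrt{141} \approx 23.749 i$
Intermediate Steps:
$n = 108$
$p = 108$
$J{\left(G,t \right)} = -637 + 7 G$ ($J{\left(G,t \right)} = 7 \left(G - 91\right) = 7 \left(-91 + G\right) = -637 + 7 G$)
$\sqrt{p + J{\left(-5,-41 \right)}} = \sqrt{108 + \left(-637 + 7 \left(-5\right)\right)} = \sqrt{108 - 672} = \sqrt{-564} = 2 i \sqrt{141}$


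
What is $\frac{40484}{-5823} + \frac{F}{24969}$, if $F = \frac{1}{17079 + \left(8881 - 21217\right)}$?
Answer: $- \frac{532715312245}{76622894649} \approx -6.9524$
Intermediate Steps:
$F = \frac{1}{4743}$ ($F = \frac{1}{17079 - 12336} = \frac{1}{4743} \approx 0.00021084$)
$\frac{40484}{-5823} + \frac{F}{24969} = \frac{40484}{-5823} + \frac{1}{4743 \cdot 24969} = 40484 \left(- \frac{1}{5823}\right) + \frac{1}{4743} \cdot \frac{1}{24969} = - \frac{40484}{5823} + \frac{1}{118427967} = - \frac{532715312245}{76622894649}$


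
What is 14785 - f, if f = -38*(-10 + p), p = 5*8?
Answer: 15925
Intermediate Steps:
p = 40
f = -1140 (f = -38*(-10 + 40) = -38*30 = -1140)
14785 - f = 14785 - 1*(-1140) = 14785 + 1140 = 15925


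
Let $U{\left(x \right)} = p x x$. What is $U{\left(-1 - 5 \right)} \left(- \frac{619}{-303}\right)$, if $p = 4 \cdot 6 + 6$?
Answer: $\frac{222840}{101} \approx 2206.3$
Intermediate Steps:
$p = 30$ ($p = 24 + 6 = 30$)
$U{\left(x \right)} = 30 x^{2}$ ($U{\left(x \right)} = 30 x x = 30 x^{2}$)
$U{\left(-1 - 5 \right)} \left(- \frac{619}{-303}\right) = 30 \left(-1 - 5\right)^{2} \left(- \frac{619}{-303}\right) = 30 \left(-1 - 5\right)^{2} \left(\left(-619\right) \left(- \frac{1}{303}\right)\right) = 30 \left(-6\right)^{2} \cdot \frac{619}{303} = 30 \cdot 36 \cdot \frac{619}{303} = 1080 \cdot \frac{619}{303} = \frac{222840}{101}$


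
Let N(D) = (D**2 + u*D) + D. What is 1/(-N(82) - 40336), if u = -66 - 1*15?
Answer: -1/40500 ≈ -2.4691e-5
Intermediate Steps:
u = -81 (u = -66 - 15 = -81)
N(D) = D**2 - 80*D (N(D) = (D**2 - 81*D) + D = D**2 - 80*D)
1/(-N(82) - 40336) = 1/(-82*(-80 + 82) - 40336) = 1/(-82*2 - 40336) = 1/(-1*164 - 40336) = 1/(-164 - 40336) = 1/(-40500) = -1/40500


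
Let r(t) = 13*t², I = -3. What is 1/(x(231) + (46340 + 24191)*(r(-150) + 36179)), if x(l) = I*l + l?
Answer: 1/23182058087 ≈ 4.3137e-11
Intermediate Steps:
x(l) = -2*l (x(l) = -3*l + l = -2*l)
1/(x(231) + (46340 + 24191)*(r(-150) + 36179)) = 1/(-2*231 + (46340 + 24191)*(13*(-150)² + 36179)) = 1/(-462 + 70531*(13*22500 + 36179)) = 1/(-462 + 70531*(292500 + 36179)) = 1/(-462 + 70531*328679) = 1/(-462 + 23182058549) = 1/23182058087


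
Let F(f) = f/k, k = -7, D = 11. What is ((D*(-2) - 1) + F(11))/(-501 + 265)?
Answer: 43/413 ≈ 0.10412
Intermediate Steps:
F(f) = -f/7 (F(f) = f/(-7) = f*(-1/7) = -f/7)
((D*(-2) - 1) + F(11))/(-501 + 265) = ((11*(-2) - 1) - 1/7*11)/(-501 + 265) = ((-22 - 1) - 11/7)/(-236) = (-23 - 11/7)*(-1/236) = -172/7*(-1/236) = 43/413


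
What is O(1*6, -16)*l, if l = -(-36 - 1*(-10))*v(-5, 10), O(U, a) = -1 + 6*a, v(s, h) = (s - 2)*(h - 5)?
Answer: 88270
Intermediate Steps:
v(s, h) = (-5 + h)*(-2 + s) (v(s, h) = (-2 + s)*(-5 + h) = (-5 + h)*(-2 + s))
l = -910 (l = -(-36 - 1*(-10))*(10 - 5*(-5) - 2*10 + 10*(-5)) = -(-36 + 10)*(10 + 25 - 20 - 50) = -(-26)*(-35) = -1*910 = -910)
O(1*6, -16)*l = (-1 + 6*(-16))*(-910) = (-1 - 96)*(-910) = -97*(-910) = 88270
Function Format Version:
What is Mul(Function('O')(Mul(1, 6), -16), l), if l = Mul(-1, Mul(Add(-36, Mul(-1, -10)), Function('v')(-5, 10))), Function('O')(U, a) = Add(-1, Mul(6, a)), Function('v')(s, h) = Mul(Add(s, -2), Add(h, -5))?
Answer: 88270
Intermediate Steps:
Function('v')(s, h) = Mul(Add(-5, h), Add(-2, s)) (Function('v')(s, h) = Mul(Add(-2, s), Add(-5, h)) = Mul(Add(-5, h), Add(-2, s)))
l = -910 (l = Mul(-1, Mul(Add(-36, Mul(-1, -10)), Add(10, Mul(-5, -5), Mul(-2, 10), Mul(10, -5)))) = Mul(-1, Mul(Add(-36, 10), Add(10, 25, -20, -50))) = Mul(-1, Mul(-26, -35)) = Mul(-1, 910) = -910)
Mul(Function('O')(Mul(1, 6), -16), l) = Mul(Add(-1, Mul(6, -16)), -910) = Mul(Add(-1, -96), -910) = Mul(-97, -910) = 88270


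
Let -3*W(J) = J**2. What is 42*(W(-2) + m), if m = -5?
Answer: -266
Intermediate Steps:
W(J) = -J**2/3
42*(W(-2) + m) = 42*(-1/3*(-2)**2 - 5) = 42*(-1/3*4 - 5) = 42*(-4/3 - 5) = 42*(-19/3) = -266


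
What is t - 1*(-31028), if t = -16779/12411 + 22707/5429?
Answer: 99563630158/3208539 ≈ 31031.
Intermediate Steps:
t = 9082066/3208539 (t = -16779*1/12411 + 22707*(1/5429) = -799/591 + 22707/5429 = 9082066/3208539 ≈ 2.8306)
t - 1*(-31028) = 9082066/3208539 - 1*(-31028) = 9082066/3208539 + 31028 = 99563630158/3208539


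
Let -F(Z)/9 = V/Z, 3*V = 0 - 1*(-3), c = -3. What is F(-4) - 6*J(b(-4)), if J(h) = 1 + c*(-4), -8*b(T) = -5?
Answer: -303/4 ≈ -75.750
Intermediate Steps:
b(T) = 5/8 (b(T) = -⅛*(-5) = 5/8)
V = 1 (V = (0 - 1*(-3))/3 = (0 + 3)/3 = (⅓)*3 = 1)
J(h) = 13 (J(h) = 1 - 3*(-4) = 1 + 12 = 13)
F(Z) = -9/Z
F(-4) - 6*J(b(-4)) = -9/(-4) - 6*13 = -9*(-¼) - 78 = 9/4 - 78 = -303/4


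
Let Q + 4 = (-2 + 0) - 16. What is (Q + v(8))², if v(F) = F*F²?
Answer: 240100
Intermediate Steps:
v(F) = F³
Q = -22 (Q = -4 + ((-2 + 0) - 16) = -4 + (-2 - 16) = -4 - 18 = -22)
(Q + v(8))² = (-22 + 8³)² = (-22 + 512)² = 490² = 240100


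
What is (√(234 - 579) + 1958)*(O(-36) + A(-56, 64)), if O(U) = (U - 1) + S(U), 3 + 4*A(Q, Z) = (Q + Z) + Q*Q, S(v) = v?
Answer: 2789171/2 + 2849*I*√345/4 ≈ 1.3946e+6 + 13229.0*I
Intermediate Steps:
A(Q, Z) = -¾ + Q/4 + Z/4 + Q²/4 (A(Q, Z) = -¾ + ((Q + Z) + Q*Q)/4 = -¾ + ((Q + Z) + Q²)/4 = -¾ + (Q + Z + Q²)/4 = -¾ + (Q/4 + Z/4 + Q²/4) = -¾ + Q/4 + Z/4 + Q²/4)
O(U) = -1 + 2*U (O(U) = (U - 1) + U = (-1 + U) + U = -1 + 2*U)
(√(234 - 579) + 1958)*(O(-36) + A(-56, 64)) = (√(234 - 579) + 1958)*((-1 + 2*(-36)) + (-¾ + (¼)*(-56) + (¼)*64 + (¼)*(-56)²)) = (√(-345) + 1958)*((-1 - 72) + (-¾ - 14 + 16 + (¼)*3136)) = (I*√345 + 1958)*(-73 + (-¾ - 14 + 16 + 784)) = (1958 + I*√345)*(-73 + 3141/4) = (1958 + I*√345)*(2849/4) = 2789171/2 + 2849*I*√345/4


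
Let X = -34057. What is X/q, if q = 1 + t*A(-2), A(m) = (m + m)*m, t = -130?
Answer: 34057/1039 ≈ 32.779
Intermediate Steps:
A(m) = 2*m² (A(m) = (2*m)*m = 2*m²)
q = -1039 (q = 1 - 260*(-2)² = 1 - 260*4 = 1 - 130*8 = 1 - 1040 = -1039)
X/q = -34057/(-1039) = -34057*(-1/1039) = 34057/1039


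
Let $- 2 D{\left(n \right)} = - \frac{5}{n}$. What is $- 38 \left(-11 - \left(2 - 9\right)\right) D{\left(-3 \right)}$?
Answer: $- \frac{380}{3} \approx -126.67$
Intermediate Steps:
$D{\left(n \right)} = \frac{5}{2 n}$ ($D{\left(n \right)} = - \frac{\left(-5\right) \frac{1}{n}}{2} = \frac{5}{2 n}$)
$- 38 \left(-11 - \left(2 - 9\right)\right) D{\left(-3 \right)} = - 38 \left(-11 - \left(2 - 9\right)\right) \frac{5}{2 \left(-3\right)} = - 38 \left(-11 - -7\right) \frac{5}{2} \left(- \frac{1}{3}\right) = - 38 \left(-11 + 7\right) \left(- \frac{5}{6}\right) = \left(-38\right) \left(-4\right) \left(- \frac{5}{6}\right) = 152 \left(- \frac{5}{6}\right) = - \frac{380}{3}$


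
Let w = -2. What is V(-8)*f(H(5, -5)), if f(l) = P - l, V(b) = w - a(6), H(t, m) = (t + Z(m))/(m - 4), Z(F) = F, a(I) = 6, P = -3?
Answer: 24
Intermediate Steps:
H(t, m) = (m + t)/(-4 + m) (H(t, m) = (t + m)/(m - 4) = (m + t)/(-4 + m))
V(b) = -8 (V(b) = -2 - 1*6 = -2 - 6 = -8)
f(l) = -3 - l
V(-8)*f(H(5, -5)) = -8*(-3 - (-5 + 5)/(-4 - 5)) = -8*(-3 - 0/(-9)) = -8*(-3 - (-1)*0/9) = -8*(-3 - 1*0) = -8*(-3 + 0) = -8*(-3) = 24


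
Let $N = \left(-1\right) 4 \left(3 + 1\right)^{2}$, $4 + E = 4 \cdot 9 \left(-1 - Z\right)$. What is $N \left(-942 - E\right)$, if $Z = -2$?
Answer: $62336$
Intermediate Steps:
$E = 32$ ($E = -4 + 4 \cdot 9 \left(-1 - -2\right) = -4 + 36 \left(-1 + 2\right) = -4 + 36 \cdot 1 = -4 + 36 = 32$)
$N = -64$ ($N = - 4 \cdot 4^{2} = \left(-4\right) 16 = -64$)
$N \left(-942 - E\right) = - 64 \left(-942 - 32\right) = \left(-64\right) \left(-974\right) = 62336$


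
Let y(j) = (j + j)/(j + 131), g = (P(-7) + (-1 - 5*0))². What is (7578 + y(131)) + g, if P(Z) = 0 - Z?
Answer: 7615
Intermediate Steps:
P(Z) = -Z
g = 36 (g = (-1*(-7) + (-1 - 5*0))² = (7 + (-1 + 0))² = (7 - 1)² = 6² = 36)
y(j) = 2*j/(131 + j) (y(j) = (2*j)/(131 + j) = 2*j/(131 + j))
(7578 + y(131)) + g = (7578 + 2*131/(131 + 131)) + 36 = (7578 + 2*131/262) + 36 = (7578 + 2*131*(1/262)) + 36 = (7578 + 1) + 36 = 7579 + 36 = 7615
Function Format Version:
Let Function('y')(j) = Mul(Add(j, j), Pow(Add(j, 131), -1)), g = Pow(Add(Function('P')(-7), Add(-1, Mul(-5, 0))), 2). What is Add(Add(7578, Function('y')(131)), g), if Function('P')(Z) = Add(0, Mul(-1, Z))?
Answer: 7615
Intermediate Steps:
Function('P')(Z) = Mul(-1, Z)
g = 36 (g = Pow(Add(Mul(-1, -7), Add(-1, Mul(-5, 0))), 2) = Pow(Add(7, Add(-1, 0)), 2) = Pow(Add(7, -1), 2) = Pow(6, 2) = 36)
Function('y')(j) = Mul(2, j, Pow(Add(131, j), -1)) (Function('y')(j) = Mul(Mul(2, j), Pow(Add(131, j), -1)) = Mul(2, j, Pow(Add(131, j), -1)))
Add(Add(7578, Function('y')(131)), g) = Add(Add(7578, Mul(2, 131, Pow(Add(131, 131), -1))), 36) = Add(Add(7578, Mul(2, 131, Pow(262, -1))), 36) = Add(Add(7578, Mul(2, 131, Rational(1, 262))), 36) = Add(Add(7578, 1), 36) = Add(7579, 36) = 7615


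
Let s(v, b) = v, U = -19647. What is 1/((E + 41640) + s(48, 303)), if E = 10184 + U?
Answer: 1/32225 ≈ 3.1032e-5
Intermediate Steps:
E = -9463 (E = 10184 - 19647 = -9463)
1/((E + 41640) + s(48, 303)) = 1/((-9463 + 41640) + 48) = 1/(32177 + 48) = 1/32225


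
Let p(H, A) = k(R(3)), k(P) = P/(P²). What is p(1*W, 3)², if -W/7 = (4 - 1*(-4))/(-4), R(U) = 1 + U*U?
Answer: 1/100 ≈ 0.010000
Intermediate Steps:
R(U) = 1 + U²
W = 14 (W = -7*(4 - 1*(-4))/(-4) = -7*(4 + 4)*(-1)/4 = -56*(-1)/4 = -7*(-2) = 14)
k(P) = 1/P (k(P) = P/P² = 1/P)
p(H, A) = ⅒ (p(H, A) = 1/(1 + 3²) = 1/(1 + 9) = 1/10 = ⅒)
p(1*W, 3)² = (⅒)² = 1/100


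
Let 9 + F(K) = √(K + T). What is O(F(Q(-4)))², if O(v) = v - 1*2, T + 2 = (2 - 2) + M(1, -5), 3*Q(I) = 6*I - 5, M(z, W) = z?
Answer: 331/3 - 88*I*√6/3 ≈ 110.33 - 71.852*I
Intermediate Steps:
Q(I) = -5/3 + 2*I (Q(I) = (6*I - 5)/3 = (-5 + 6*I)/3 = -5/3 + 2*I)
T = -1 (T = -2 + ((2 - 2) + 1) = -2 + (0 + 1) = -2 + 1 = -1)
F(K) = -9 + √(-1 + K) (F(K) = -9 + √(K - 1) = -9 + √(-1 + K))
O(v) = -2 + v (O(v) = v - 2 = -2 + v)
O(F(Q(-4)))² = (-2 + (-9 + √(-1 + (-5/3 + 2*(-4)))))² = (-2 + (-9 + √(-1 + (-5/3 - 8))))² = (-2 + (-9 + √(-1 - 29/3)))² = (-2 + (-9 + √(-32/3)))² = (-2 + (-9 + 4*I*√6/3))² = (-11 + 4*I*√6/3)²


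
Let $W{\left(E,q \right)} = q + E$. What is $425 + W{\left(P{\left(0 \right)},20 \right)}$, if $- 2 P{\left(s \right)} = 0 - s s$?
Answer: $445$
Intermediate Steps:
$P{\left(s \right)} = \frac{s^{2}}{2}$ ($P{\left(s \right)} = - \frac{0 - s s}{2} = - \frac{0 - s^{2}}{2} = - \frac{\left(-1\right) s^{2}}{2} = \frac{s^{2}}{2}$)
$W{\left(E,q \right)} = E + q$
$425 + W{\left(P{\left(0 \right)},20 \right)} = 425 + \left(\frac{0^{2}}{2} + 20\right) = 425 + \left(\frac{1}{2} \cdot 0 + 20\right) = 425 + \left(0 + 20\right) = 425 + 20 = 445$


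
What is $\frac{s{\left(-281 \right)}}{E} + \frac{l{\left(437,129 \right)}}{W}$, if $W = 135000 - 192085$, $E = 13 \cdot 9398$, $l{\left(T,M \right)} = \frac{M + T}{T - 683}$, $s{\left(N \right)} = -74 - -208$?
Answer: $\frac{487725106}{428919621585} \approx 0.0011371$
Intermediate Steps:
$s{\left(N \right)} = 134$ ($s{\left(N \right)} = -74 + 208 = 134$)
$l{\left(T,M \right)} = \frac{M + T}{-683 + T}$
$E = 122174$
$W = -57085$ ($W = 135000 - 192085 = -57085$)
$\frac{s{\left(-281 \right)}}{E} + \frac{l{\left(437,129 \right)}}{W} = \frac{134}{122174} + \frac{\frac{1}{-683 + 437} \left(129 + 437\right)}{-57085} = 134 \cdot \frac{1}{122174} + \frac{1}{-246} \cdot 566 \left(- \frac{1}{57085}\right) = \frac{67}{61087} + \left(- \frac{1}{246}\right) 566 \left(- \frac{1}{57085}\right) = \frac{67}{61087} - - \frac{283}{7021455} = \frac{67}{61087} + \frac{283}{7021455} = \frac{487725106}{428919621585}$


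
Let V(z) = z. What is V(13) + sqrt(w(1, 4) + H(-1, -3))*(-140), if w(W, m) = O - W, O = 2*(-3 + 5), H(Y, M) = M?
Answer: 13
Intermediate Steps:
O = 4 (O = 2*2 = 4)
w(W, m) = 4 - W
V(13) + sqrt(w(1, 4) + H(-1, -3))*(-140) = 13 + sqrt((4 - 1*1) - 3)*(-140) = 13 + sqrt((4 - 1) - 3)*(-140) = 13 + sqrt(3 - 3)*(-140) = 13 + sqrt(0)*(-140) = 13 + 0*(-140) = 13 + 0 = 13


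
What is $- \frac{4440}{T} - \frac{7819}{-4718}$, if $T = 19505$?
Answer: $\frac{3758905}{2629274} \approx 1.4296$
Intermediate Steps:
$- \frac{4440}{T} - \frac{7819}{-4718} = - \frac{4440}{19505} - \frac{7819}{-4718} = \left(-4440\right) \frac{1}{19505} - - \frac{1117}{674} = - \frac{888}{3901} + \frac{1117}{674} = \frac{3758905}{2629274}$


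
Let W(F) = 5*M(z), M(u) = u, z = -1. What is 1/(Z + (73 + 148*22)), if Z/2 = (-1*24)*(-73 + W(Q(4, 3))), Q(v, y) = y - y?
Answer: 1/7073 ≈ 0.00014138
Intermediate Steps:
Q(v, y) = 0
W(F) = -5 (W(F) = 5*(-1) = -5)
Z = 3744 (Z = 2*((-1*24)*(-73 - 5)) = 2*(-24*(-78)) = 2*1872 = 3744)
1/(Z + (73 + 148*22)) = 1/(3744 + (73 + 148*22)) = 1/(3744 + (73 + 3256)) = 1/(3744 + 3329) = 1/7073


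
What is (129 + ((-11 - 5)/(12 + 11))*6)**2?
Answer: 8242641/529 ≈ 15582.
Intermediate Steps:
(129 + ((-11 - 5)/(12 + 11))*6)**2 = (129 - 16/23*6)**2 = (129 - 96/23)**2 = (2871/23)**2 = 8242641/529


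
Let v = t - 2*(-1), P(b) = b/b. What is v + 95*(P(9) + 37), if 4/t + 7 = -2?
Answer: 32504/9 ≈ 3611.6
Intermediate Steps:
P(b) = 1
t = -4/9 (t = 4/(-7 - 2) = 4/(-9) = 4*(-1/9) = -4/9 ≈ -0.44444)
v = 14/9 (v = -4/9 - 2*(-1) = -4/9 + 2 = 14/9 ≈ 1.5556)
v + 95*(P(9) + 37) = 14/9 + 95*(1 + 37) = 14/9 + 95*38 = 14/9 + 3610 = 32504/9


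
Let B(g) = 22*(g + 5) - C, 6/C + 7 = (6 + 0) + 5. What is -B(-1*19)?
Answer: 619/2 ≈ 309.50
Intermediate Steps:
C = 3/2 (C = 6/(-7 + ((6 + 0) + 5)) = 6/(-7 + (6 + 5)) = 6/(-7 + 11) = 6/4 = 6*(1/4) = 3/2 ≈ 1.5000)
B(g) = 217/2 + 22*g (B(g) = 22*(g + 5) - 1*3/2 = 22*(5 + g) - 3/2 = (110 + 22*g) - 3/2 = 217/2 + 22*g)
-B(-1*19) = -(217/2 + 22*(-1*19)) = -(217/2 + 22*(-19)) = -(217/2 - 418) = -1*(-619/2) = 619/2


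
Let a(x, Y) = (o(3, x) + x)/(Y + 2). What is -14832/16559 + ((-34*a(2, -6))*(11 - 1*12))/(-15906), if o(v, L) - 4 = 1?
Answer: -469865063/526774908 ≈ -0.89197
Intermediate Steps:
o(v, L) = 5 (o(v, L) = 4 + 1 = 5)
a(x, Y) = (5 + x)/(2 + Y) (a(x, Y) = (5 + x)/(Y + 2) = (5 + x)/(2 + Y))
-14832/16559 + ((-34*a(2, -6))*(11 - 1*12))/(-15906) = -14832/16559 + ((-34*(5 + 2)/(2 - 6))*(11 - 1*12))/(-15906) = -14832*1/16559 + ((-34*7/(-4))*(11 - 12))*(-1/15906) = -14832/16559 + (-(-17)*7/2*(-1))*(-1/15906) = -14832/16559 + (-34*(-7/4)*(-1))*(-1/15906) = -14832/16559 + ((119/2)*(-1))*(-1/15906) = -14832/16559 - 119/2*(-1/15906) = -14832/16559 + 119/31812 = -469865063/526774908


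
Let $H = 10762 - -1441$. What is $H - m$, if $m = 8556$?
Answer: $3647$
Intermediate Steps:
$H = 12203$ ($H = 10762 + 1441 = 12203$)
$H - m = 12203 - 8556 = 3647$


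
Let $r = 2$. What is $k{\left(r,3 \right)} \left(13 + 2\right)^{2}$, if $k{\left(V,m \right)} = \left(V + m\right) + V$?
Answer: $1575$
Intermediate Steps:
$k{\left(V,m \right)} = m + 2 V$
$k{\left(r,3 \right)} \left(13 + 2\right)^{2} = \left(3 + 2 \cdot 2\right) \left(13 + 2\right)^{2} = \left(3 + 4\right) 15^{2} = 7 \cdot 225 = 1575$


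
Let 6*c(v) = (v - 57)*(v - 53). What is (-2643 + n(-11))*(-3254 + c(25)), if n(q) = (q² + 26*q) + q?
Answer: 26256166/3 ≈ 8.7520e+6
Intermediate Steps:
c(v) = (-57 + v)*(-53 + v)/6 (c(v) = ((v - 57)*(v - 53))/6 = ((-57 + v)*(-53 + v))/6 = (-57 + v)*(-53 + v)/6)
n(q) = q² + 27*q
(-2643 + n(-11))*(-3254 + c(25)) = (-2643 - 11*(27 - 11))*(-3254 + (1007/2 - 55/3*25 + (⅙)*25²)) = (-2643 - 11*16)*(-3254 + (1007/2 - 1375/3 + (⅙)*625)) = (-2643 - 176)*(-3254 + (1007/2 - 1375/3 + 625/6)) = -2819*(-3254 + 448/3) = -2819*(-9314/3) = 26256166/3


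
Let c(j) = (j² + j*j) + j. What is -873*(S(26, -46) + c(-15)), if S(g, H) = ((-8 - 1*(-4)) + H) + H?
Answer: -295947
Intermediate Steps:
c(j) = j + 2*j² (c(j) = (j² + j²) + j = 2*j² + j = j + 2*j²)
S(g, H) = -4 + 2*H (S(g, H) = ((-8 + 4) + H) + H = (-4 + H) + H = -4 + 2*H)
-873*(S(26, -46) + c(-15)) = -873*((-4 + 2*(-46)) - 15*(1 + 2*(-15))) = -873*((-4 - 92) - 15*(1 - 30)) = -873*(-96 - 15*(-29)) = -873*(-96 + 435) = -873*339 = -295947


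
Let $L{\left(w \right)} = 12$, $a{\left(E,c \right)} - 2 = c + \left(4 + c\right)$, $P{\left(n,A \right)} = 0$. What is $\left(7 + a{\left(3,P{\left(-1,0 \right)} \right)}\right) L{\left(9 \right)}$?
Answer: $156$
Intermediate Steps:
$a{\left(E,c \right)} = 6 + 2 c$ ($a{\left(E,c \right)} = 2 + \left(c + \left(4 + c\right)\right) = 2 + \left(4 + 2 c\right) = 6 + 2 c$)
$\left(7 + a{\left(3,P{\left(-1,0 \right)} \right)}\right) L{\left(9 \right)} = \left(7 + \left(6 + 2 \cdot 0\right)\right) 12 = \left(7 + \left(6 + 0\right)\right) 12 = \left(7 + 6\right) 12 = 13 \cdot 12 = 156$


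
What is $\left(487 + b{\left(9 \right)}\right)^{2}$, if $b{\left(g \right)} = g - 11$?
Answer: $235225$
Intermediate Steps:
$b{\left(g \right)} = -11 + g$ ($b{\left(g \right)} = g - 11 = -11 + g$)
$\left(487 + b{\left(9 \right)}\right)^{2} = \left(487 + \left(-11 + 9\right)\right)^{2} = \left(487 - 2\right)^{2} = 485^{2} = 235225$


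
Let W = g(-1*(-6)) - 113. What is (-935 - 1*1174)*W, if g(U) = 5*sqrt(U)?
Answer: 238317 - 10545*sqrt(6) ≈ 2.1249e+5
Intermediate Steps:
W = -113 + 5*sqrt(6) (W = 5*sqrt(-1*(-6)) - 113 = 5*sqrt(6) - 113 = -113 + 5*sqrt(6) ≈ -100.75)
(-935 - 1*1174)*W = (-935 - 1*1174)*(-113 + 5*sqrt(6)) = (-935 - 1174)*(-113 + 5*sqrt(6)) = -2109*(-113 + 5*sqrt(6)) = 238317 - 10545*sqrt(6)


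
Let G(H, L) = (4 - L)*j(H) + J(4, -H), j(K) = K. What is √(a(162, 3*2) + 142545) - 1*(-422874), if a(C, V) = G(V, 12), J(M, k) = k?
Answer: 422874 + √142491 ≈ 4.2325e+5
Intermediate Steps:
G(H, L) = -H + H*(4 - L) (G(H, L) = (4 - L)*H - H = H*(4 - L) - H = -H + H*(4 - L))
a(C, V) = -9*V (a(C, V) = V*(3 - 1*12) = V*(3 - 12) = V*(-9) = -9*V)
√(a(162, 3*2) + 142545) - 1*(-422874) = √(-27*2 + 142545) - 1*(-422874) = √(-9*6 + 142545) + 422874 = √(-54 + 142545) + 422874 = √142491 + 422874 = 422874 + √142491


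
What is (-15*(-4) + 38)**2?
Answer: 9604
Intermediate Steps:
(-15*(-4) + 38)**2 = (60 + 38)**2 = 98**2 = 9604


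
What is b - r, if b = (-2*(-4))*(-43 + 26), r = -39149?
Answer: 39013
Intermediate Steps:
b = -136 (b = 8*(-17) = -136)
b - r = -136 - 1*(-39149) = -136 + 39149 = 39013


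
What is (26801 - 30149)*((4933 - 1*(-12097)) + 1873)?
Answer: -63287244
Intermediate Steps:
(26801 - 30149)*((4933 - 1*(-12097)) + 1873) = -3348*((4933 + 12097) + 1873) = -3348*(17030 + 1873) = -3348*18903 = -63287244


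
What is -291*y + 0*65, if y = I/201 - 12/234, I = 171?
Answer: -202633/871 ≈ -232.64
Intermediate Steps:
y = 2089/2613 (y = 171/201 - 12/234 = 171*(1/201) - 12*1/234 = 57/67 - 2/39 = 2089/2613 ≈ 0.79946)
-291*y + 0*65 = -291*2089/2613 + 0*65 = -202633/871 + 0 = -202633/871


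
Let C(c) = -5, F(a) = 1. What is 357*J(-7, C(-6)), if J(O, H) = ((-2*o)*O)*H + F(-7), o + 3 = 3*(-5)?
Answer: 450177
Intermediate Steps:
o = -18 (o = -3 + 3*(-5) = -3 - 15 = -18)
J(O, H) = 1 + 36*H*O (J(O, H) = ((-2*(-18))*O)*H + 1 = (36*O)*H + 1 = 36*H*O + 1 = 1 + 36*H*O)
357*J(-7, C(-6)) = 357*(1 + 36*(-5)*(-7)) = 357*(1 + 1260) = 357*1261 = 450177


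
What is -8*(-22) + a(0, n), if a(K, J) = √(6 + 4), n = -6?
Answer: 176 + √10 ≈ 179.16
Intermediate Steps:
a(K, J) = √10
-8*(-22) + a(0, n) = -8*(-22) + √10 = 176 + √10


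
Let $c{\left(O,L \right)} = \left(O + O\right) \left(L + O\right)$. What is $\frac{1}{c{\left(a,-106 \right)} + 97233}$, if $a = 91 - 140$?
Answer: $\frac{1}{112423} \approx 8.895 \cdot 10^{-6}$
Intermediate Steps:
$a = -49$
$c{\left(O,L \right)} = 2 O \left(L + O\right)$
$\frac{1}{c{\left(a,-106 \right)} + 97233} = \frac{1}{2 \left(-49\right) \left(-106 - 49\right) + 97233} = \frac{1}{2 \left(-49\right) \left(-155\right) + 97233} = \frac{1}{15190 + 97233} = \frac{1}{112423}$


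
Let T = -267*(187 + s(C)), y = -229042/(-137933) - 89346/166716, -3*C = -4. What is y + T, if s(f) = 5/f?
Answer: -390382577490431/7665212676 ≈ -50929.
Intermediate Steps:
C = 4/3 (C = -⅓*(-4) = 4/3 ≈ 1.3333)
y = 4310200709/3832606338 (y = -229042*(-1/137933) - 89346*1/166716 = 229042/137933 - 14891/27786 = 4310200709/3832606338 ≈ 1.1246)
T = -203721/4 (T = -267*(187 + 5/(4/3)) = -267*(187 + 5*(¾)) = -267*(187 + 15/4) = -267*763/4 = -203721/4 ≈ -50930.)
y + T = 4310200709/3832606338 - 203721/4 = -390382577490431/7665212676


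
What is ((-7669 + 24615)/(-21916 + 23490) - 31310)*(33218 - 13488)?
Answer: -485999165810/787 ≈ -6.1753e+8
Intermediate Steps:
((-7669 + 24615)/(-21916 + 23490) - 31310)*(33218 - 13488) = (16946/1574 - 31310)*19730 = (16946*(1/1574) - 31310)*19730 = (8473/787 - 31310)*19730 = -24632497/787*19730 = -485999165810/787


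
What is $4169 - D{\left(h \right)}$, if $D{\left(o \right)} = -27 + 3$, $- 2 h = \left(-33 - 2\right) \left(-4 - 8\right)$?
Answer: $4193$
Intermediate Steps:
$h = -210$ ($h = - \frac{\left(-33 - 2\right) \left(-4 - 8\right)}{2} = - \frac{\left(-35\right) \left(-12\right)}{2} = \left(- \frac{1}{2}\right) 420 = -210$)
$D{\left(o \right)} = -24$
$4169 - D{\left(h \right)} = 4169 - -24 = 4169 + 24 = 4193$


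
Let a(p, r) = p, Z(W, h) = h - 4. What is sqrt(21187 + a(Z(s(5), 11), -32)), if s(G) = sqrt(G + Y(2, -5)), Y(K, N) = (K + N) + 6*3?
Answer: sqrt(21194) ≈ 145.58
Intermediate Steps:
Y(K, N) = 18 + K + N (Y(K, N) = (K + N) + 18 = 18 + K + N)
s(G) = sqrt(15 + G) (s(G) = sqrt(G + (18 + 2 - 5)) = sqrt(G + 15) = sqrt(15 + G))
Z(W, h) = -4 + h
sqrt(21187 + a(Z(s(5), 11), -32)) = sqrt(21187 + (-4 + 11)) = sqrt(21187 + 7) = sqrt(21194)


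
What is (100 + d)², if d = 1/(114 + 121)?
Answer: 552297001/55225 ≈ 10001.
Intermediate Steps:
d = 1/235 ≈ 0.0042553
(100 + d)² = (100 + 1/235)² = (23501/235)² = 552297001/55225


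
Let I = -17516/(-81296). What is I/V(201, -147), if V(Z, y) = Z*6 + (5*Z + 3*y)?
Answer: 4379/35973480 ≈ 0.00012173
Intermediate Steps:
I = 4379/20324 (I = -17516*(-1/81296) = 4379/20324 ≈ 0.21546)
V(Z, y) = 3*y + 11*Z (V(Z, y) = 6*Z + (3*y + 5*Z) = 3*y + 11*Z)
I/V(201, -147) = 4379/(20324*(3*(-147) + 11*201)) = 4379/(20324*(-441 + 2211)) = (4379/20324)/1770 = (4379/20324)*(1/1770) = 4379/35973480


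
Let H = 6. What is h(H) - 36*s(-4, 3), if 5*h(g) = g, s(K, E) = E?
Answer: -534/5 ≈ -106.80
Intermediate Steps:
h(g) = g/5
h(H) - 36*s(-4, 3) = (⅕)*6 - 36*3 = 6/5 - 108 = -534/5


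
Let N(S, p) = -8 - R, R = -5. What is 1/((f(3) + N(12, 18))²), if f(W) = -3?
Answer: 1/36 ≈ 0.027778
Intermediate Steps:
N(S, p) = -3 (N(S, p) = -8 - 1*(-5) = -8 + 5 = -3)
1/((f(3) + N(12, 18))²) = 1/((-3 - 3)²) = 1/((-6)²) = 1/36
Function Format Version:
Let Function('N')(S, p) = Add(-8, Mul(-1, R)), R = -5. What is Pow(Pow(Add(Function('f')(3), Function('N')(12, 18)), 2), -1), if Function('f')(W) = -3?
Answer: Rational(1, 36) ≈ 0.027778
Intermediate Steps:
Function('N')(S, p) = -3 (Function('N')(S, p) = Add(-8, Mul(-1, -5)) = Add(-8, 5) = -3)
Pow(Pow(Add(Function('f')(3), Function('N')(12, 18)), 2), -1) = Pow(Pow(Add(-3, -3), 2), -1) = Pow(Pow(-6, 2), -1) = Pow(36, -1) = Rational(1, 36)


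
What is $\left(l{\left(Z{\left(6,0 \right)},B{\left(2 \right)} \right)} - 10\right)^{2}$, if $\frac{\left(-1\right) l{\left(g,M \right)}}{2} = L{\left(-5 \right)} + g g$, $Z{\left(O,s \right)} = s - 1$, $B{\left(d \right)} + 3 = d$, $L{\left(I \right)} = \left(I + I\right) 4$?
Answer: $4624$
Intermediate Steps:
$L{\left(I \right)} = 8 I$ ($L{\left(I \right)} = 2 I 4 = 8 I$)
$B{\left(d \right)} = -3 + d$
$Z{\left(O,s \right)} = -1 + s$ ($Z{\left(O,s \right)} = s - 1 = -1 + s$)
$l{\left(g,M \right)} = 80 - 2 g^{2}$ ($l{\left(g,M \right)} = - 2 \left(8 \left(-5\right) + g g\right) = - 2 \left(-40 + g^{2}\right) = 80 - 2 g^{2}$)
$\left(l{\left(Z{\left(6,0 \right)},B{\left(2 \right)} \right)} - 10\right)^{2} = \left(\left(80 - 2 \left(-1 + 0\right)^{2}\right) - 10\right)^{2} = \left(\left(80 - 2 \left(-1\right)^{2}\right) - 10\right)^{2} = \left(\left(80 - 2\right) - 10\right)^{2} = \left(78 - 10\right)^{2} = 68^{2} = 4624$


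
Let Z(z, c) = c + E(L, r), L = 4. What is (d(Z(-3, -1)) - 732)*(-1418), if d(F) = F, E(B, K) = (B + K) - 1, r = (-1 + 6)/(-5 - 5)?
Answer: 1035849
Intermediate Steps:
r = -1/2 (r = 5/(-10) = 5*(-1/10) = -1/2 ≈ -0.50000)
E(B, K) = -1 + B + K
Z(z, c) = 5/2 + c (Z(z, c) = c + (-1 + 4 - 1/2) = c + 5/2 = 5/2 + c)
(d(Z(-3, -1)) - 732)*(-1418) = ((5/2 - 1) - 732)*(-1418) = (3/2 - 732)*(-1418) = -1461/2*(-1418) = 1035849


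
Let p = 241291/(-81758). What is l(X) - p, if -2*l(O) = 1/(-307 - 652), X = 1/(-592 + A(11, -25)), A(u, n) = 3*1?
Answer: 115719474/39202961 ≈ 2.9518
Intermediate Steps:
A(u, n) = 3
p = -241291/81758 (p = 241291*(-1/81758) = -241291/81758 ≈ -2.9513)
X = -1/589 (X = 1/(-592 + 3) = 1/(-589) = -1/589 ≈ -0.0016978)
l(O) = 1/1918 (l(O) = -1/(2*(-307 - 652)) = -1/2/(-959) = -1/2*(-1/959) = 1/1918)
l(X) - p = 1/1918 - 1*(-241291/81758) = 1/1918 + 241291/81758 = 115719474/39202961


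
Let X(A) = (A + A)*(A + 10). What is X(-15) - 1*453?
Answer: -303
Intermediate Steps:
X(A) = 2*A*(10 + A) (X(A) = (2*A)*(10 + A) = 2*A*(10 + A))
X(-15) - 1*453 = 2*(-15)*(10 - 15) - 1*453 = 2*(-15)*(-5) - 453 = 150 - 453 = -303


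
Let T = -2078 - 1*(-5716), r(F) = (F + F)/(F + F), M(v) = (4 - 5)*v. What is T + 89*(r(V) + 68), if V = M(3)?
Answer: 9779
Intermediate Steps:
M(v) = -v
V = -3 (V = -1*3 = -3)
r(F) = 1 (r(F) = (2*F)/((2*F)) = (2*F)*(1/(2*F)) = 1)
T = 3638 (T = -2078 + 5716 = 3638)
T + 89*(r(V) + 68) = 3638 + 89*(1 + 68) = 3638 + 89*69 = 3638 + 6141 = 9779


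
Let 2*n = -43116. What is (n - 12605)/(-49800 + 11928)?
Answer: 34163/37872 ≈ 0.90207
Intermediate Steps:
n = -21558 (n = (½)*(-43116) = -21558)
(n - 12605)/(-49800 + 11928) = (-21558 - 12605)/(-49800 + 11928) = -34163/(-37872) = -34163*(-1/37872) = 34163/37872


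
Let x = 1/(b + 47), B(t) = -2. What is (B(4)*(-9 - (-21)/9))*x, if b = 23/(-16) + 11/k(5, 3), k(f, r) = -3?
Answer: 640/2011 ≈ 0.31825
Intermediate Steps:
b = -245/48 (b = 23/(-16) + 11/(-3) = 23*(-1/16) + 11*(-⅓) = -23/16 - 11/3 = -245/48 ≈ -5.1042)
x = 48/2011 (x = 1/(-245/48 + 47) = 1/(2011/48) = 48/2011 ≈ 0.023869)
(B(4)*(-9 - (-21)/9))*x = -2*(-9 - (-21)/9)*(48/2011) = -2*(-9 - 1*(-7/3))*(48/2011) = -2*(-9 + 7/3)*(48/2011) = -2*(-20/3)*(48/2011) = (40/3)*(48/2011) = 640/2011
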